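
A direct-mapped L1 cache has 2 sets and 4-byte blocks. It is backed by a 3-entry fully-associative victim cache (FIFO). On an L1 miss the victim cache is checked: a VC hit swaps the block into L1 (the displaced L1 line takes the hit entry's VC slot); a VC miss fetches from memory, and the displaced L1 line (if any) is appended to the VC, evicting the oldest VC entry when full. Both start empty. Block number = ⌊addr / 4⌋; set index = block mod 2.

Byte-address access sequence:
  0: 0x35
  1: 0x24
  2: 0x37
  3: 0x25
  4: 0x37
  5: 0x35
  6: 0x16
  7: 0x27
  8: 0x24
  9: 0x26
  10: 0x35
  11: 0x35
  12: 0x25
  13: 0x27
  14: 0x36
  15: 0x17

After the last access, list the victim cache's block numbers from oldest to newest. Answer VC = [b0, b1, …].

  [0] addr=0x35 blk=13 s=1: MISS | VC []
  [1] addr=0x24 blk=9 s=1: MISS | VC [13]
  [2] addr=0x37 blk=13 s=1: VC-HIT | VC [9]
  [3] addr=0x25 blk=9 s=1: VC-HIT | VC [13]
  [4] addr=0x37 blk=13 s=1: VC-HIT | VC [9]
  [5] addr=0x35 blk=13 s=1: L1-HIT | VC [9]
  [6] addr=0x16 blk=5 s=1: MISS | VC [9, 13]
  [7] addr=0x27 blk=9 s=1: VC-HIT | VC [5, 13]
  [8] addr=0x24 blk=9 s=1: L1-HIT | VC [5, 13]
  [9] addr=0x26 blk=9 s=1: L1-HIT | VC [5, 13]
  [10] addr=0x35 blk=13 s=1: VC-HIT | VC [5, 9]
  [11] addr=0x35 blk=13 s=1: L1-HIT | VC [5, 9]
  [12] addr=0x25 blk=9 s=1: VC-HIT | VC [5, 13]
  [13] addr=0x27 blk=9 s=1: L1-HIT | VC [5, 13]
  [14] addr=0x36 blk=13 s=1: VC-HIT | VC [5, 9]
  [15] addr=0x17 blk=5 s=1: VC-HIT | VC [13, 9]

VC = [13, 9]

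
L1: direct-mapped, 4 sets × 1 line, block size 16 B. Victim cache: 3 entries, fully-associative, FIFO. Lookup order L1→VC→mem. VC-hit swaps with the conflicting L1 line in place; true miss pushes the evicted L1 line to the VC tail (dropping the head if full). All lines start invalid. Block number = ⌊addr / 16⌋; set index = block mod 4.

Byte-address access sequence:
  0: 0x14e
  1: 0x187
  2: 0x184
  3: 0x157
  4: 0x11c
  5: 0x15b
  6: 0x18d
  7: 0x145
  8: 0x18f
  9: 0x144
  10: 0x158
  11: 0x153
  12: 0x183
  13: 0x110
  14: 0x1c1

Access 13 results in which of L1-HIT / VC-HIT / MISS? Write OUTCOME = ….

OUTCOME = VC-HIT

  [0] addr=0x14e blk=20 s=0: MISS | VC []
  [1] addr=0x187 blk=24 s=0: MISS | VC [20]
  [2] addr=0x184 blk=24 s=0: L1-HIT | VC [20]
  [3] addr=0x157 blk=21 s=1: MISS | VC [20]
  [4] addr=0x11c blk=17 s=1: MISS | VC [20, 21]
  [5] addr=0x15b blk=21 s=1: VC-HIT | VC [20, 17]
  [6] addr=0x18d blk=24 s=0: L1-HIT | VC [20, 17]
  [7] addr=0x145 blk=20 s=0: VC-HIT | VC [24, 17]
  [8] addr=0x18f blk=24 s=0: VC-HIT | VC [20, 17]
  [9] addr=0x144 blk=20 s=0: VC-HIT | VC [24, 17]
  [10] addr=0x158 blk=21 s=1: L1-HIT | VC [24, 17]
  [11] addr=0x153 blk=21 s=1: L1-HIT | VC [24, 17]
  [12] addr=0x183 blk=24 s=0: VC-HIT | VC [20, 17]
  [13] addr=0x110 blk=17 s=1: VC-HIT | VC [20, 21]
  [14] addr=0x1c1 blk=28 s=0: MISS | VC [20, 21, 24]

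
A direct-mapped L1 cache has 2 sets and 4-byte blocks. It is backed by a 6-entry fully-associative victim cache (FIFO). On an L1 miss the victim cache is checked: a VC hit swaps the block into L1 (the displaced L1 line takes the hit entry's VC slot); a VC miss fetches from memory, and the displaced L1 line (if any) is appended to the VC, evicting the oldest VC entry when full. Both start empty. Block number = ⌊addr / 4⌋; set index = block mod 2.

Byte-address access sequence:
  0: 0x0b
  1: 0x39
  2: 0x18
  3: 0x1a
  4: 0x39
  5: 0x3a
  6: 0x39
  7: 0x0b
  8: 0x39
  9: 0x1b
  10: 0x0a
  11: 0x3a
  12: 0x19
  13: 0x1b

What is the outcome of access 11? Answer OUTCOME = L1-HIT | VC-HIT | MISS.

OUTCOME = VC-HIT

#0 0xb→b2/s0 MISS; vc=[]
#1 0x39→b14/s0 MISS; vc=[2]
#2 0x18→b6/s0 MISS; vc=[2,14]
#3 0x1a→b6/s0 L1-HIT; vc=[2,14]
#4 0x39→b14/s0 VC-HIT; vc=[2,6]
#5 0x3a→b14/s0 L1-HIT; vc=[2,6]
#6 0x39→b14/s0 L1-HIT; vc=[2,6]
#7 0xb→b2/s0 VC-HIT; vc=[14,6]
#8 0x39→b14/s0 VC-HIT; vc=[2,6]
#9 0x1b→b6/s0 VC-HIT; vc=[2,14]
#10 0xa→b2/s0 VC-HIT; vc=[6,14]
#11 0x3a→b14/s0 VC-HIT; vc=[6,2]
#12 0x19→b6/s0 VC-HIT; vc=[14,2]
#13 0x1b→b6/s0 L1-HIT; vc=[14,2]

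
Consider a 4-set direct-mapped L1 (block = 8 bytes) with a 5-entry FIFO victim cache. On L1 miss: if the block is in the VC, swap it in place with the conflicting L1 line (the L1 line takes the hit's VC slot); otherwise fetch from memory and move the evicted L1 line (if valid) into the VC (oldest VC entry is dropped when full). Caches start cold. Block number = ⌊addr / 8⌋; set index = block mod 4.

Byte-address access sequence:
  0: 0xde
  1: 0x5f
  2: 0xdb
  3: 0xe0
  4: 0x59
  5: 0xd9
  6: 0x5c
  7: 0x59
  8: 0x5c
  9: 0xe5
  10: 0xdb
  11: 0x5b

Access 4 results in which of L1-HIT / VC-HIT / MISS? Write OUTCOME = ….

OUTCOME = VC-HIT

  [0] addr=0xde blk=27 s=3: MISS | VC []
  [1] addr=0x5f blk=11 s=3: MISS | VC [27]
  [2] addr=0xdb blk=27 s=3: VC-HIT | VC [11]
  [3] addr=0xe0 blk=28 s=0: MISS | VC [11]
  [4] addr=0x59 blk=11 s=3: VC-HIT | VC [27]
  [5] addr=0xd9 blk=27 s=3: VC-HIT | VC [11]
  [6] addr=0x5c blk=11 s=3: VC-HIT | VC [27]
  [7] addr=0x59 blk=11 s=3: L1-HIT | VC [27]
  [8] addr=0x5c blk=11 s=3: L1-HIT | VC [27]
  [9] addr=0xe5 blk=28 s=0: L1-HIT | VC [27]
  [10] addr=0xdb blk=27 s=3: VC-HIT | VC [11]
  [11] addr=0x5b blk=11 s=3: VC-HIT | VC [27]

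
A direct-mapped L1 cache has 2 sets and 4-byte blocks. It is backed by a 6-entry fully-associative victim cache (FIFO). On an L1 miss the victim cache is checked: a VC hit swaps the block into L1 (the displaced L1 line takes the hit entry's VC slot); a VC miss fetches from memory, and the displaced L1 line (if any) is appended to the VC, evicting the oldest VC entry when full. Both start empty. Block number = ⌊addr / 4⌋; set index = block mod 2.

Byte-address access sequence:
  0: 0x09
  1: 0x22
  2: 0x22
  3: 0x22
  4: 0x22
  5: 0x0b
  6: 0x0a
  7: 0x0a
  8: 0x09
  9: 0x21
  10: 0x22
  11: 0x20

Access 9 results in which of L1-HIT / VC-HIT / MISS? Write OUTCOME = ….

  [0] addr=0x9 blk=2 s=0: MISS | VC []
  [1] addr=0x22 blk=8 s=0: MISS | VC [2]
  [2] addr=0x22 blk=8 s=0: L1-HIT | VC [2]
  [3] addr=0x22 blk=8 s=0: L1-HIT | VC [2]
  [4] addr=0x22 blk=8 s=0: L1-HIT | VC [2]
  [5] addr=0xb blk=2 s=0: VC-HIT | VC [8]
  [6] addr=0xa blk=2 s=0: L1-HIT | VC [8]
  [7] addr=0xa blk=2 s=0: L1-HIT | VC [8]
  [8] addr=0x9 blk=2 s=0: L1-HIT | VC [8]
  [9] addr=0x21 blk=8 s=0: VC-HIT | VC [2]
  [10] addr=0x22 blk=8 s=0: L1-HIT | VC [2]
  [11] addr=0x20 blk=8 s=0: L1-HIT | VC [2]

OUTCOME = VC-HIT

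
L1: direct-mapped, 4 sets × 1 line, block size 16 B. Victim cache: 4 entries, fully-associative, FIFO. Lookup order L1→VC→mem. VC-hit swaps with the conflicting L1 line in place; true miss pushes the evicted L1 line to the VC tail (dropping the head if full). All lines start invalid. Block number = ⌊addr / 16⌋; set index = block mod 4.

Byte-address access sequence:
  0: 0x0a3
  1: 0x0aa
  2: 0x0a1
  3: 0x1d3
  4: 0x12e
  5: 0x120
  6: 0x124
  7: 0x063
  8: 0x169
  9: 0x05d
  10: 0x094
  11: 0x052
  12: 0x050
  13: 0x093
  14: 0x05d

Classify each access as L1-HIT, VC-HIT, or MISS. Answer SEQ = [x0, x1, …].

SEQ = [MISS, L1-HIT, L1-HIT, MISS, MISS, L1-HIT, L1-HIT, MISS, MISS, MISS, MISS, VC-HIT, L1-HIT, VC-HIT, VC-HIT]

  [0] addr=0xa3 blk=10 s=2: MISS | VC []
  [1] addr=0xaa blk=10 s=2: L1-HIT | VC []
  [2] addr=0xa1 blk=10 s=2: L1-HIT | VC []
  [3] addr=0x1d3 blk=29 s=1: MISS | VC []
  [4] addr=0x12e blk=18 s=2: MISS | VC [10]
  [5] addr=0x120 blk=18 s=2: L1-HIT | VC [10]
  [6] addr=0x124 blk=18 s=2: L1-HIT | VC [10]
  [7] addr=0x63 blk=6 s=2: MISS | VC [10, 18]
  [8] addr=0x169 blk=22 s=2: MISS | VC [10, 18, 6]
  [9] addr=0x5d blk=5 s=1: MISS | VC [10, 18, 6, 29]
  [10] addr=0x94 blk=9 s=1: MISS | VC [18, 6, 29, 5]
  [11] addr=0x52 blk=5 s=1: VC-HIT | VC [18, 6, 29, 9]
  [12] addr=0x50 blk=5 s=1: L1-HIT | VC [18, 6, 29, 9]
  [13] addr=0x93 blk=9 s=1: VC-HIT | VC [18, 6, 29, 5]
  [14] addr=0x5d blk=5 s=1: VC-HIT | VC [18, 6, 29, 9]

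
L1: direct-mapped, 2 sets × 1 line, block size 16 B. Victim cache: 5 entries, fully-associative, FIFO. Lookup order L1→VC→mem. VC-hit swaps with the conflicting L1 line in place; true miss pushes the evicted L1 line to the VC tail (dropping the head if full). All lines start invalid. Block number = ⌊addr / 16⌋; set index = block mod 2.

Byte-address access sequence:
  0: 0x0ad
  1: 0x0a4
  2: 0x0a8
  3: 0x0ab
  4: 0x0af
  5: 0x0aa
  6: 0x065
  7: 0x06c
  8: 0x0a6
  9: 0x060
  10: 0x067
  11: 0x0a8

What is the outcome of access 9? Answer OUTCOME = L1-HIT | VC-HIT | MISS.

#0 0xad→b10/s0 MISS; vc=[]
#1 0xa4→b10/s0 L1-HIT; vc=[]
#2 0xa8→b10/s0 L1-HIT; vc=[]
#3 0xab→b10/s0 L1-HIT; vc=[]
#4 0xaf→b10/s0 L1-HIT; vc=[]
#5 0xaa→b10/s0 L1-HIT; vc=[]
#6 0x65→b6/s0 MISS; vc=[10]
#7 0x6c→b6/s0 L1-HIT; vc=[10]
#8 0xa6→b10/s0 VC-HIT; vc=[6]
#9 0x60→b6/s0 VC-HIT; vc=[10]
#10 0x67→b6/s0 L1-HIT; vc=[10]
#11 0xa8→b10/s0 VC-HIT; vc=[6]

OUTCOME = VC-HIT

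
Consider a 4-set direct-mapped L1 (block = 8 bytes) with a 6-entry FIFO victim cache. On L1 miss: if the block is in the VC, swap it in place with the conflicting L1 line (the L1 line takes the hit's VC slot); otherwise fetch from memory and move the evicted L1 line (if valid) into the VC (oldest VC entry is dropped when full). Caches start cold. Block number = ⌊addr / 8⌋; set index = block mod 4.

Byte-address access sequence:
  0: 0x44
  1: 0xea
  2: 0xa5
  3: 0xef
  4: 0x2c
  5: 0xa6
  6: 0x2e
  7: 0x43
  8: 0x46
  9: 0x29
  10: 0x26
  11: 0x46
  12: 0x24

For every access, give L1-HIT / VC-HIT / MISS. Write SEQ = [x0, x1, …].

SEQ = [MISS, MISS, MISS, L1-HIT, MISS, L1-HIT, L1-HIT, VC-HIT, L1-HIT, L1-HIT, MISS, VC-HIT, VC-HIT]

#0 0x44→b8/s0 MISS; vc=[]
#1 0xea→b29/s1 MISS; vc=[]
#2 0xa5→b20/s0 MISS; vc=[8]
#3 0xef→b29/s1 L1-HIT; vc=[8]
#4 0x2c→b5/s1 MISS; vc=[8,29]
#5 0xa6→b20/s0 L1-HIT; vc=[8,29]
#6 0x2e→b5/s1 L1-HIT; vc=[8,29]
#7 0x43→b8/s0 VC-HIT; vc=[20,29]
#8 0x46→b8/s0 L1-HIT; vc=[20,29]
#9 0x29→b5/s1 L1-HIT; vc=[20,29]
#10 0x26→b4/s0 MISS; vc=[20,29,8]
#11 0x46→b8/s0 VC-HIT; vc=[20,29,4]
#12 0x24→b4/s0 VC-HIT; vc=[20,29,8]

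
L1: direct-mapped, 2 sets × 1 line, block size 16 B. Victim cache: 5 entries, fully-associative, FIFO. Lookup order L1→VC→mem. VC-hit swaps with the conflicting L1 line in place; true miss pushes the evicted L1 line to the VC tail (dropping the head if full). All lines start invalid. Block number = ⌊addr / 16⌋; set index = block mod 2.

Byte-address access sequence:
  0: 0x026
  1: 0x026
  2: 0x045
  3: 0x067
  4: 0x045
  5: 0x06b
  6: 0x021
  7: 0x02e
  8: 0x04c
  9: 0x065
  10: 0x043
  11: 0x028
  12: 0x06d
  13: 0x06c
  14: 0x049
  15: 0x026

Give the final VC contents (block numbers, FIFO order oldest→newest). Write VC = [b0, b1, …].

VC = [4, 6]

  [0] addr=0x26 blk=2 s=0: MISS | VC []
  [1] addr=0x26 blk=2 s=0: L1-HIT | VC []
  [2] addr=0x45 blk=4 s=0: MISS | VC [2]
  [3] addr=0x67 blk=6 s=0: MISS | VC [2, 4]
  [4] addr=0x45 blk=4 s=0: VC-HIT | VC [2, 6]
  [5] addr=0x6b blk=6 s=0: VC-HIT | VC [2, 4]
  [6] addr=0x21 blk=2 s=0: VC-HIT | VC [6, 4]
  [7] addr=0x2e blk=2 s=0: L1-HIT | VC [6, 4]
  [8] addr=0x4c blk=4 s=0: VC-HIT | VC [6, 2]
  [9] addr=0x65 blk=6 s=0: VC-HIT | VC [4, 2]
  [10] addr=0x43 blk=4 s=0: VC-HIT | VC [6, 2]
  [11] addr=0x28 blk=2 s=0: VC-HIT | VC [6, 4]
  [12] addr=0x6d blk=6 s=0: VC-HIT | VC [2, 4]
  [13] addr=0x6c blk=6 s=0: L1-HIT | VC [2, 4]
  [14] addr=0x49 blk=4 s=0: VC-HIT | VC [2, 6]
  [15] addr=0x26 blk=2 s=0: VC-HIT | VC [4, 6]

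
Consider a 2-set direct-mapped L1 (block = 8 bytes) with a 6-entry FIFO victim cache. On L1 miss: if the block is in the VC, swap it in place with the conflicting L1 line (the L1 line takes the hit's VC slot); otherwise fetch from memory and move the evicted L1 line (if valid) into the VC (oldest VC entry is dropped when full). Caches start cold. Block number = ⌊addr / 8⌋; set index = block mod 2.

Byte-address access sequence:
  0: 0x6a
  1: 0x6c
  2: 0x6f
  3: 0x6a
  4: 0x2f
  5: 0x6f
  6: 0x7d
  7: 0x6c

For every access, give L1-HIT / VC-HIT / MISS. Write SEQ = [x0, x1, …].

SEQ = [MISS, L1-HIT, L1-HIT, L1-HIT, MISS, VC-HIT, MISS, VC-HIT]

#0 0x6a→b13/s1 MISS; vc=[]
#1 0x6c→b13/s1 L1-HIT; vc=[]
#2 0x6f→b13/s1 L1-HIT; vc=[]
#3 0x6a→b13/s1 L1-HIT; vc=[]
#4 0x2f→b5/s1 MISS; vc=[13]
#5 0x6f→b13/s1 VC-HIT; vc=[5]
#6 0x7d→b15/s1 MISS; vc=[5,13]
#7 0x6c→b13/s1 VC-HIT; vc=[5,15]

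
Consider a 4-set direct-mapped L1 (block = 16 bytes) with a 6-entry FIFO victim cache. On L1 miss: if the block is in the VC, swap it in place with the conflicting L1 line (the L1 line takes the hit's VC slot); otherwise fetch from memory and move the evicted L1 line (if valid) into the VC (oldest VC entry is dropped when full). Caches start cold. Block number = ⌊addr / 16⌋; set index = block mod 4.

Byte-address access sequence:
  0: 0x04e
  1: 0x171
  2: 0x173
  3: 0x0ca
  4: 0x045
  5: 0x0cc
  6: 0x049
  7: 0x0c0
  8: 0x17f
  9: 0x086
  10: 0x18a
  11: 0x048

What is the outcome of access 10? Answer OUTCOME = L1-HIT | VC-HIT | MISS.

OUTCOME = MISS

0: 0x4e (blk 4, set 0) → MISS  vc=[]
1: 0x171 (blk 23, set 3) → MISS  vc=[]
2: 0x173 (blk 23, set 3) → L1-HIT  vc=[]
3: 0xca (blk 12, set 0) → MISS  vc=[4]
4: 0x45 (blk 4, set 0) → VC-HIT  vc=[12]
5: 0xcc (blk 12, set 0) → VC-HIT  vc=[4]
6: 0x49 (blk 4, set 0) → VC-HIT  vc=[12]
7: 0xc0 (blk 12, set 0) → VC-HIT  vc=[4]
8: 0x17f (blk 23, set 3) → L1-HIT  vc=[4]
9: 0x86 (blk 8, set 0) → MISS  vc=[4, 12]
10: 0x18a (blk 24, set 0) → MISS  vc=[4, 12, 8]
11: 0x48 (blk 4, set 0) → VC-HIT  vc=[24, 12, 8]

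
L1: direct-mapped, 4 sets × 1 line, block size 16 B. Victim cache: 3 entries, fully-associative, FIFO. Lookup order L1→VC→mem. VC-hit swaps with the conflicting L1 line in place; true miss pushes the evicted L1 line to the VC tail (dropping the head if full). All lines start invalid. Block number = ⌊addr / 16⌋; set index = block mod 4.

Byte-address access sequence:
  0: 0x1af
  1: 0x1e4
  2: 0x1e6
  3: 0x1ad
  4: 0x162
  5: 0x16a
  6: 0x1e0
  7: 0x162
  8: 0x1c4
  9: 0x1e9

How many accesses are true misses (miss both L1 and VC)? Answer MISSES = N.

#0 0x1af→b26/s2 MISS; vc=[]
#1 0x1e4→b30/s2 MISS; vc=[26]
#2 0x1e6→b30/s2 L1-HIT; vc=[26]
#3 0x1ad→b26/s2 VC-HIT; vc=[30]
#4 0x162→b22/s2 MISS; vc=[30,26]
#5 0x16a→b22/s2 L1-HIT; vc=[30,26]
#6 0x1e0→b30/s2 VC-HIT; vc=[22,26]
#7 0x162→b22/s2 VC-HIT; vc=[30,26]
#8 0x1c4→b28/s0 MISS; vc=[30,26]
#9 0x1e9→b30/s2 VC-HIT; vc=[22,26]

MISSES = 4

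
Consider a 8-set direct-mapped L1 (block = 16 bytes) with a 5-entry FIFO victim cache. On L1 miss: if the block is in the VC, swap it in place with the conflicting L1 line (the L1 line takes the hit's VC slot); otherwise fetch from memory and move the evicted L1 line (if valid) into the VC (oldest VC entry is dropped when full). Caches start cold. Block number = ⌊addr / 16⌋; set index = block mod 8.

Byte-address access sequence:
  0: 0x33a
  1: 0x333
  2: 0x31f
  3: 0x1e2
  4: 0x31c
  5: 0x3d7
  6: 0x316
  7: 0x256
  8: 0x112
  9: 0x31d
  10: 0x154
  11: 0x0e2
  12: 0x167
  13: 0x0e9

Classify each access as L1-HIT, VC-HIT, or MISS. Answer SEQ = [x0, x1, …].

0: 0x33a (blk 51, set 3) → MISS  vc=[]
1: 0x333 (blk 51, set 3) → L1-HIT  vc=[]
2: 0x31f (blk 49, set 1) → MISS  vc=[]
3: 0x1e2 (blk 30, set 6) → MISS  vc=[]
4: 0x31c (blk 49, set 1) → L1-HIT  vc=[]
5: 0x3d7 (blk 61, set 5) → MISS  vc=[]
6: 0x316 (blk 49, set 1) → L1-HIT  vc=[]
7: 0x256 (blk 37, set 5) → MISS  vc=[61]
8: 0x112 (blk 17, set 1) → MISS  vc=[61, 49]
9: 0x31d (blk 49, set 1) → VC-HIT  vc=[61, 17]
10: 0x154 (blk 21, set 5) → MISS  vc=[61, 17, 37]
11: 0xe2 (blk 14, set 6) → MISS  vc=[61, 17, 37, 30]
12: 0x167 (blk 22, set 6) → MISS  vc=[61, 17, 37, 30, 14]
13: 0xe9 (blk 14, set 6) → VC-HIT  vc=[61, 17, 37, 30, 22]

SEQ = [MISS, L1-HIT, MISS, MISS, L1-HIT, MISS, L1-HIT, MISS, MISS, VC-HIT, MISS, MISS, MISS, VC-HIT]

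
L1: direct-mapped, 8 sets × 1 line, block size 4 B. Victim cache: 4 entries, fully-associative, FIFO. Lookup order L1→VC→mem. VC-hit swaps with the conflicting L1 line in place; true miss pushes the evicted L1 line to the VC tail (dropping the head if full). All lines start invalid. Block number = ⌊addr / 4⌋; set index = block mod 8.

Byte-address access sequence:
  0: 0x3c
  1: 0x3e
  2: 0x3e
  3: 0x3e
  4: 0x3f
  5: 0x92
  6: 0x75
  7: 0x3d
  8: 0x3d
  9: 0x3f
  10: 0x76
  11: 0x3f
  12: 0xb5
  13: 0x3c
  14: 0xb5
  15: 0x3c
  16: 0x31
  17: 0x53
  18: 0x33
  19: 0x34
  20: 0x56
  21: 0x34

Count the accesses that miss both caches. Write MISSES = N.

MISSES = 8

0: 0x3c (blk 15, set 7) → MISS  vc=[]
1: 0x3e (blk 15, set 7) → L1-HIT  vc=[]
2: 0x3e (blk 15, set 7) → L1-HIT  vc=[]
3: 0x3e (blk 15, set 7) → L1-HIT  vc=[]
4: 0x3f (blk 15, set 7) → L1-HIT  vc=[]
5: 0x92 (blk 36, set 4) → MISS  vc=[]
6: 0x75 (blk 29, set 5) → MISS  vc=[]
7: 0x3d (blk 15, set 7) → L1-HIT  vc=[]
8: 0x3d (blk 15, set 7) → L1-HIT  vc=[]
9: 0x3f (blk 15, set 7) → L1-HIT  vc=[]
10: 0x76 (blk 29, set 5) → L1-HIT  vc=[]
11: 0x3f (blk 15, set 7) → L1-HIT  vc=[]
12: 0xb5 (blk 45, set 5) → MISS  vc=[29]
13: 0x3c (blk 15, set 7) → L1-HIT  vc=[29]
14: 0xb5 (blk 45, set 5) → L1-HIT  vc=[29]
15: 0x3c (blk 15, set 7) → L1-HIT  vc=[29]
16: 0x31 (blk 12, set 4) → MISS  vc=[29, 36]
17: 0x53 (blk 20, set 4) → MISS  vc=[29, 36, 12]
18: 0x33 (blk 12, set 4) → VC-HIT  vc=[29, 36, 20]
19: 0x34 (blk 13, set 5) → MISS  vc=[29, 36, 20, 45]
20: 0x56 (blk 21, set 5) → MISS  vc=[36, 20, 45, 13]
21: 0x34 (blk 13, set 5) → VC-HIT  vc=[36, 20, 45, 21]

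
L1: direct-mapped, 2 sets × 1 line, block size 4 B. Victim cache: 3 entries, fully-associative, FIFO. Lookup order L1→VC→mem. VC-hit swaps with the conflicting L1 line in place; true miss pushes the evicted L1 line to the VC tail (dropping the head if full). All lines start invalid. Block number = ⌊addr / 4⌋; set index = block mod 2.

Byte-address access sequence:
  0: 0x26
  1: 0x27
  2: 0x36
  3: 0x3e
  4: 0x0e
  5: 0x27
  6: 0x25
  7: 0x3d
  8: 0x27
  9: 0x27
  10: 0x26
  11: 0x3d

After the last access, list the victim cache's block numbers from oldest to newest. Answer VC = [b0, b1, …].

VC = [3, 13, 9]

#0 0x26→b9/s1 MISS; vc=[]
#1 0x27→b9/s1 L1-HIT; vc=[]
#2 0x36→b13/s1 MISS; vc=[9]
#3 0x3e→b15/s1 MISS; vc=[9,13]
#4 0xe→b3/s1 MISS; vc=[9,13,15]
#5 0x27→b9/s1 VC-HIT; vc=[3,13,15]
#6 0x25→b9/s1 L1-HIT; vc=[3,13,15]
#7 0x3d→b15/s1 VC-HIT; vc=[3,13,9]
#8 0x27→b9/s1 VC-HIT; vc=[3,13,15]
#9 0x27→b9/s1 L1-HIT; vc=[3,13,15]
#10 0x26→b9/s1 L1-HIT; vc=[3,13,15]
#11 0x3d→b15/s1 VC-HIT; vc=[3,13,9]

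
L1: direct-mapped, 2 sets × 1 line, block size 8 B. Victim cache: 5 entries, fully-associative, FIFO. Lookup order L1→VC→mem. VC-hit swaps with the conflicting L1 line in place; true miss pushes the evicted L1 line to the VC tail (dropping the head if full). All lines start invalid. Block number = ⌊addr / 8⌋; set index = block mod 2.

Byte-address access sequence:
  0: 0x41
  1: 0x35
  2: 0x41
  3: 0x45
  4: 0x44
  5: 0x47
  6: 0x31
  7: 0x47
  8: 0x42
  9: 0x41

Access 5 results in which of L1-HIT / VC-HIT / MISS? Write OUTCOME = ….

#0 0x41→b8/s0 MISS; vc=[]
#1 0x35→b6/s0 MISS; vc=[8]
#2 0x41→b8/s0 VC-HIT; vc=[6]
#3 0x45→b8/s0 L1-HIT; vc=[6]
#4 0x44→b8/s0 L1-HIT; vc=[6]
#5 0x47→b8/s0 L1-HIT; vc=[6]
#6 0x31→b6/s0 VC-HIT; vc=[8]
#7 0x47→b8/s0 VC-HIT; vc=[6]
#8 0x42→b8/s0 L1-HIT; vc=[6]
#9 0x41→b8/s0 L1-HIT; vc=[6]

OUTCOME = L1-HIT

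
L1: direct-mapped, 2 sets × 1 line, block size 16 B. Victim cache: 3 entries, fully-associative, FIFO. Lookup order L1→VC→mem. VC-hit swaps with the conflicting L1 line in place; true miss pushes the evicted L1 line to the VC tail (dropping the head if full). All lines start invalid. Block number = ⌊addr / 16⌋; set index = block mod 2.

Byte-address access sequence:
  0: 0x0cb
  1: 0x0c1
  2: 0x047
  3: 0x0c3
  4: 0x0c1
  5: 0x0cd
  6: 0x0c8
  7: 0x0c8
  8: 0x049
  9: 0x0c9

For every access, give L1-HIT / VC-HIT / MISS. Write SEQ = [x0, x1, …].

SEQ = [MISS, L1-HIT, MISS, VC-HIT, L1-HIT, L1-HIT, L1-HIT, L1-HIT, VC-HIT, VC-HIT]

0: 0xcb (blk 12, set 0) → MISS  vc=[]
1: 0xc1 (blk 12, set 0) → L1-HIT  vc=[]
2: 0x47 (blk 4, set 0) → MISS  vc=[12]
3: 0xc3 (blk 12, set 0) → VC-HIT  vc=[4]
4: 0xc1 (blk 12, set 0) → L1-HIT  vc=[4]
5: 0xcd (blk 12, set 0) → L1-HIT  vc=[4]
6: 0xc8 (blk 12, set 0) → L1-HIT  vc=[4]
7: 0xc8 (blk 12, set 0) → L1-HIT  vc=[4]
8: 0x49 (blk 4, set 0) → VC-HIT  vc=[12]
9: 0xc9 (blk 12, set 0) → VC-HIT  vc=[4]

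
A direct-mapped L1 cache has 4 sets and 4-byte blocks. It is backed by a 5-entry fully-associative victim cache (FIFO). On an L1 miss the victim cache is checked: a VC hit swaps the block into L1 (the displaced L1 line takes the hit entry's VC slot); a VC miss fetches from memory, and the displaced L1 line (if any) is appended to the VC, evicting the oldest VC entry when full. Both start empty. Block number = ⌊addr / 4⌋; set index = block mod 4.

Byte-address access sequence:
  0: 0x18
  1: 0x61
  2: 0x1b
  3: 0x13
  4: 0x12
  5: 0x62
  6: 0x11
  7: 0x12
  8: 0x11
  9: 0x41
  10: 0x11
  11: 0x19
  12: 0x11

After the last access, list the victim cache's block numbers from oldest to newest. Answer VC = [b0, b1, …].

VC = [24, 16]

#0 0x18→b6/s2 MISS; vc=[]
#1 0x61→b24/s0 MISS; vc=[]
#2 0x1b→b6/s2 L1-HIT; vc=[]
#3 0x13→b4/s0 MISS; vc=[24]
#4 0x12→b4/s0 L1-HIT; vc=[24]
#5 0x62→b24/s0 VC-HIT; vc=[4]
#6 0x11→b4/s0 VC-HIT; vc=[24]
#7 0x12→b4/s0 L1-HIT; vc=[24]
#8 0x11→b4/s0 L1-HIT; vc=[24]
#9 0x41→b16/s0 MISS; vc=[24,4]
#10 0x11→b4/s0 VC-HIT; vc=[24,16]
#11 0x19→b6/s2 L1-HIT; vc=[24,16]
#12 0x11→b4/s0 L1-HIT; vc=[24,16]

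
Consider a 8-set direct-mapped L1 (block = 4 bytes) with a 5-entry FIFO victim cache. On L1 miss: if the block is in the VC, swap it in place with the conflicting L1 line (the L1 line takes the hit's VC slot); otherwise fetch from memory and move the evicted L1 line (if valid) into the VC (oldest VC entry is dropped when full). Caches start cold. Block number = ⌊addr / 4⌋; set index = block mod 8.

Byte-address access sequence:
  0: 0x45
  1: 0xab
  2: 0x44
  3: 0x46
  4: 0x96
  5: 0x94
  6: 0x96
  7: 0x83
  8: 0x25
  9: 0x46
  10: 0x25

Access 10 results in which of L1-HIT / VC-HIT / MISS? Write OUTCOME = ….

OUTCOME = VC-HIT

#0 0x45→b17/s1 MISS; vc=[]
#1 0xab→b42/s2 MISS; vc=[]
#2 0x44→b17/s1 L1-HIT; vc=[]
#3 0x46→b17/s1 L1-HIT; vc=[]
#4 0x96→b37/s5 MISS; vc=[]
#5 0x94→b37/s5 L1-HIT; vc=[]
#6 0x96→b37/s5 L1-HIT; vc=[]
#7 0x83→b32/s0 MISS; vc=[]
#8 0x25→b9/s1 MISS; vc=[17]
#9 0x46→b17/s1 VC-HIT; vc=[9]
#10 0x25→b9/s1 VC-HIT; vc=[17]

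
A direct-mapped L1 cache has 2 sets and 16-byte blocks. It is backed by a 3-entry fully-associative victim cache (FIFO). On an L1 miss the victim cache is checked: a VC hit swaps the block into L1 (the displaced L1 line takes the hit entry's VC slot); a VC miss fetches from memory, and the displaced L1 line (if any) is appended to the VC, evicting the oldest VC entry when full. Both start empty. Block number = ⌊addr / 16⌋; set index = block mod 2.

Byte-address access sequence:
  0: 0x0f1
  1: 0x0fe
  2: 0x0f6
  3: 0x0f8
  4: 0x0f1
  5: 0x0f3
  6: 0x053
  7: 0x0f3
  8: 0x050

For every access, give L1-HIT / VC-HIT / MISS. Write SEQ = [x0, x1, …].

  [0] addr=0xf1 blk=15 s=1: MISS | VC []
  [1] addr=0xfe blk=15 s=1: L1-HIT | VC []
  [2] addr=0xf6 blk=15 s=1: L1-HIT | VC []
  [3] addr=0xf8 blk=15 s=1: L1-HIT | VC []
  [4] addr=0xf1 blk=15 s=1: L1-HIT | VC []
  [5] addr=0xf3 blk=15 s=1: L1-HIT | VC []
  [6] addr=0x53 blk=5 s=1: MISS | VC [15]
  [7] addr=0xf3 blk=15 s=1: VC-HIT | VC [5]
  [8] addr=0x50 blk=5 s=1: VC-HIT | VC [15]

SEQ = [MISS, L1-HIT, L1-HIT, L1-HIT, L1-HIT, L1-HIT, MISS, VC-HIT, VC-HIT]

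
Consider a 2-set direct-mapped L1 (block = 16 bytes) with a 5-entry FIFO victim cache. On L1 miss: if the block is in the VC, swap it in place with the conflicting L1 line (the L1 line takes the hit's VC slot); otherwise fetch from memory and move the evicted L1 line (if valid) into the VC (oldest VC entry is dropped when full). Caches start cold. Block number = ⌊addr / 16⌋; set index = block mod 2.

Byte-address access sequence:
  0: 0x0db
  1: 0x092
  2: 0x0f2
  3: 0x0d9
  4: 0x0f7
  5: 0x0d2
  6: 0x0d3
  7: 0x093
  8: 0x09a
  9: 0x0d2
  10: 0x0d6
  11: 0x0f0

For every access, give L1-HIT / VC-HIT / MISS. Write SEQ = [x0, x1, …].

#0 0xdb→b13/s1 MISS; vc=[]
#1 0x92→b9/s1 MISS; vc=[13]
#2 0xf2→b15/s1 MISS; vc=[13,9]
#3 0xd9→b13/s1 VC-HIT; vc=[15,9]
#4 0xf7→b15/s1 VC-HIT; vc=[13,9]
#5 0xd2→b13/s1 VC-HIT; vc=[15,9]
#6 0xd3→b13/s1 L1-HIT; vc=[15,9]
#7 0x93→b9/s1 VC-HIT; vc=[15,13]
#8 0x9a→b9/s1 L1-HIT; vc=[15,13]
#9 0xd2→b13/s1 VC-HIT; vc=[15,9]
#10 0xd6→b13/s1 L1-HIT; vc=[15,9]
#11 0xf0→b15/s1 VC-HIT; vc=[13,9]

SEQ = [MISS, MISS, MISS, VC-HIT, VC-HIT, VC-HIT, L1-HIT, VC-HIT, L1-HIT, VC-HIT, L1-HIT, VC-HIT]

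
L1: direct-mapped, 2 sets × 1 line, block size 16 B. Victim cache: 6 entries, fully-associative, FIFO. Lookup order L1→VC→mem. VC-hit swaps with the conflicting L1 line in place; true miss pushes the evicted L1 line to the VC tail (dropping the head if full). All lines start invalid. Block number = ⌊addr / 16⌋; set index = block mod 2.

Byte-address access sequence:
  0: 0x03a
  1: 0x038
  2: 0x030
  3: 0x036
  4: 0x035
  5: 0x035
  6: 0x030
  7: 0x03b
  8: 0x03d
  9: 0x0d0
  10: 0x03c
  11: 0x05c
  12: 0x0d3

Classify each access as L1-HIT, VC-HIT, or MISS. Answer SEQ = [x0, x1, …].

SEQ = [MISS, L1-HIT, L1-HIT, L1-HIT, L1-HIT, L1-HIT, L1-HIT, L1-HIT, L1-HIT, MISS, VC-HIT, MISS, VC-HIT]

0: 0x3a (blk 3, set 1) → MISS  vc=[]
1: 0x38 (blk 3, set 1) → L1-HIT  vc=[]
2: 0x30 (blk 3, set 1) → L1-HIT  vc=[]
3: 0x36 (blk 3, set 1) → L1-HIT  vc=[]
4: 0x35 (blk 3, set 1) → L1-HIT  vc=[]
5: 0x35 (blk 3, set 1) → L1-HIT  vc=[]
6: 0x30 (blk 3, set 1) → L1-HIT  vc=[]
7: 0x3b (blk 3, set 1) → L1-HIT  vc=[]
8: 0x3d (blk 3, set 1) → L1-HIT  vc=[]
9: 0xd0 (blk 13, set 1) → MISS  vc=[3]
10: 0x3c (blk 3, set 1) → VC-HIT  vc=[13]
11: 0x5c (blk 5, set 1) → MISS  vc=[13, 3]
12: 0xd3 (blk 13, set 1) → VC-HIT  vc=[5, 3]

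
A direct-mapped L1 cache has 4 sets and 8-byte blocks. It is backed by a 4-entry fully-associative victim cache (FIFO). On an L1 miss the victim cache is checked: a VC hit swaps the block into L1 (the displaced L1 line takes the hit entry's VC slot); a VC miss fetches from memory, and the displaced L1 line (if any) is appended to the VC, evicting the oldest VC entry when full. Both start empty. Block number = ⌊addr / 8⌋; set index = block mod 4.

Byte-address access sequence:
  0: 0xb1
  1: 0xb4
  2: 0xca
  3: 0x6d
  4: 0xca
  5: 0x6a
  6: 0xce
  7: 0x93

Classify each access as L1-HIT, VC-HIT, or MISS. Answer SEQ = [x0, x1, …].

SEQ = [MISS, L1-HIT, MISS, MISS, VC-HIT, VC-HIT, VC-HIT, MISS]

0: 0xb1 (blk 22, set 2) → MISS  vc=[]
1: 0xb4 (blk 22, set 2) → L1-HIT  vc=[]
2: 0xca (blk 25, set 1) → MISS  vc=[]
3: 0x6d (blk 13, set 1) → MISS  vc=[25]
4: 0xca (blk 25, set 1) → VC-HIT  vc=[13]
5: 0x6a (blk 13, set 1) → VC-HIT  vc=[25]
6: 0xce (blk 25, set 1) → VC-HIT  vc=[13]
7: 0x93 (blk 18, set 2) → MISS  vc=[13, 22]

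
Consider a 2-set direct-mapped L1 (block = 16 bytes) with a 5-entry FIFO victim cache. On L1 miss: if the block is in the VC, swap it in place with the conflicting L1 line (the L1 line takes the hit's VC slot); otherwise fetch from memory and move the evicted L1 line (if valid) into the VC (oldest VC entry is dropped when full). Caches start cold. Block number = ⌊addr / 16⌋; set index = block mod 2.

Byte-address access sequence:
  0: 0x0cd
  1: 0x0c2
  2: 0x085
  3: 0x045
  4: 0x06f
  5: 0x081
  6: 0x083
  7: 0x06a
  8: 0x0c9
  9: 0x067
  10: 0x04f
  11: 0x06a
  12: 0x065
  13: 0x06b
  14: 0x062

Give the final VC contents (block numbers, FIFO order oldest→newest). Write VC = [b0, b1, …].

VC = [12, 8, 4]

0: 0xcd (blk 12, set 0) → MISS  vc=[]
1: 0xc2 (blk 12, set 0) → L1-HIT  vc=[]
2: 0x85 (blk 8, set 0) → MISS  vc=[12]
3: 0x45 (blk 4, set 0) → MISS  vc=[12, 8]
4: 0x6f (blk 6, set 0) → MISS  vc=[12, 8, 4]
5: 0x81 (blk 8, set 0) → VC-HIT  vc=[12, 6, 4]
6: 0x83 (blk 8, set 0) → L1-HIT  vc=[12, 6, 4]
7: 0x6a (blk 6, set 0) → VC-HIT  vc=[12, 8, 4]
8: 0xc9 (blk 12, set 0) → VC-HIT  vc=[6, 8, 4]
9: 0x67 (blk 6, set 0) → VC-HIT  vc=[12, 8, 4]
10: 0x4f (blk 4, set 0) → VC-HIT  vc=[12, 8, 6]
11: 0x6a (blk 6, set 0) → VC-HIT  vc=[12, 8, 4]
12: 0x65 (blk 6, set 0) → L1-HIT  vc=[12, 8, 4]
13: 0x6b (blk 6, set 0) → L1-HIT  vc=[12, 8, 4]
14: 0x62 (blk 6, set 0) → L1-HIT  vc=[12, 8, 4]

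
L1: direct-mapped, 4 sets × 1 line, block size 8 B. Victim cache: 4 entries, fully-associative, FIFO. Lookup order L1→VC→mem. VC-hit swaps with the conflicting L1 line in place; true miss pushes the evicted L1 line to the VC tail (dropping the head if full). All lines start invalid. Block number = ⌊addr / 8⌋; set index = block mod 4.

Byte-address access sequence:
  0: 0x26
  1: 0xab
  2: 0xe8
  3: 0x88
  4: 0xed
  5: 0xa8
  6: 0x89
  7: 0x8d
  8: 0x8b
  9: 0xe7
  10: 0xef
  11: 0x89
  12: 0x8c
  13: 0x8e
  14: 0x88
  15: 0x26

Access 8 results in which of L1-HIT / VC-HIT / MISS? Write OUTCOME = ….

  [0] addr=0x26 blk=4 s=0: MISS | VC []
  [1] addr=0xab blk=21 s=1: MISS | VC []
  [2] addr=0xe8 blk=29 s=1: MISS | VC [21]
  [3] addr=0x88 blk=17 s=1: MISS | VC [21, 29]
  [4] addr=0xed blk=29 s=1: VC-HIT | VC [21, 17]
  [5] addr=0xa8 blk=21 s=1: VC-HIT | VC [29, 17]
  [6] addr=0x89 blk=17 s=1: VC-HIT | VC [29, 21]
  [7] addr=0x8d blk=17 s=1: L1-HIT | VC [29, 21]
  [8] addr=0x8b blk=17 s=1: L1-HIT | VC [29, 21]
  [9] addr=0xe7 blk=28 s=0: MISS | VC [29, 21, 4]
  [10] addr=0xef blk=29 s=1: VC-HIT | VC [17, 21, 4]
  [11] addr=0x89 blk=17 s=1: VC-HIT | VC [29, 21, 4]
  [12] addr=0x8c blk=17 s=1: L1-HIT | VC [29, 21, 4]
  [13] addr=0x8e blk=17 s=1: L1-HIT | VC [29, 21, 4]
  [14] addr=0x88 blk=17 s=1: L1-HIT | VC [29, 21, 4]
  [15] addr=0x26 blk=4 s=0: VC-HIT | VC [29, 21, 28]

OUTCOME = L1-HIT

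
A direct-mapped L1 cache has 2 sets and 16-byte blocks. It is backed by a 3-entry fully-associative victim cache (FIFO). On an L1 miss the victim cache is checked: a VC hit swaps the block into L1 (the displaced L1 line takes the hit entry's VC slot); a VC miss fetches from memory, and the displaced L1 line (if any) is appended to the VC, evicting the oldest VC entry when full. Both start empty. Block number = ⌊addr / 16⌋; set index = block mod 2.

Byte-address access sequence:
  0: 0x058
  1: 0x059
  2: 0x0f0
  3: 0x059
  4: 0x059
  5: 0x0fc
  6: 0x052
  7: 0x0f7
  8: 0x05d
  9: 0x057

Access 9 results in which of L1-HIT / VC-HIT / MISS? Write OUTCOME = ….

OUTCOME = L1-HIT

#0 0x58→b5/s1 MISS; vc=[]
#1 0x59→b5/s1 L1-HIT; vc=[]
#2 0xf0→b15/s1 MISS; vc=[5]
#3 0x59→b5/s1 VC-HIT; vc=[15]
#4 0x59→b5/s1 L1-HIT; vc=[15]
#5 0xfc→b15/s1 VC-HIT; vc=[5]
#6 0x52→b5/s1 VC-HIT; vc=[15]
#7 0xf7→b15/s1 VC-HIT; vc=[5]
#8 0x5d→b5/s1 VC-HIT; vc=[15]
#9 0x57→b5/s1 L1-HIT; vc=[15]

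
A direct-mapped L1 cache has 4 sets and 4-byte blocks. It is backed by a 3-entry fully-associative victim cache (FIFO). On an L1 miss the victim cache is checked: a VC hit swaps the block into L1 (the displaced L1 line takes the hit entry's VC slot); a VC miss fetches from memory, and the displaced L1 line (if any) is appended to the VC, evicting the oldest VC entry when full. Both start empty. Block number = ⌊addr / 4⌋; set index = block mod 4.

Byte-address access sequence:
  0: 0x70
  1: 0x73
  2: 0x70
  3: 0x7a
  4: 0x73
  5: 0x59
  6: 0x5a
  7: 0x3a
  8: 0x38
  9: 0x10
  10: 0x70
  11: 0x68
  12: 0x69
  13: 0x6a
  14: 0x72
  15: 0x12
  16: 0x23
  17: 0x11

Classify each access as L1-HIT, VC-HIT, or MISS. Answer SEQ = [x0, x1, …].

#0 0x70→b28/s0 MISS; vc=[]
#1 0x73→b28/s0 L1-HIT; vc=[]
#2 0x70→b28/s0 L1-HIT; vc=[]
#3 0x7a→b30/s2 MISS; vc=[]
#4 0x73→b28/s0 L1-HIT; vc=[]
#5 0x59→b22/s2 MISS; vc=[30]
#6 0x5a→b22/s2 L1-HIT; vc=[30]
#7 0x3a→b14/s2 MISS; vc=[30,22]
#8 0x38→b14/s2 L1-HIT; vc=[30,22]
#9 0x10→b4/s0 MISS; vc=[30,22,28]
#10 0x70→b28/s0 VC-HIT; vc=[30,22,4]
#11 0x68→b26/s2 MISS; vc=[22,4,14]
#12 0x69→b26/s2 L1-HIT; vc=[22,4,14]
#13 0x6a→b26/s2 L1-HIT; vc=[22,4,14]
#14 0x72→b28/s0 L1-HIT; vc=[22,4,14]
#15 0x12→b4/s0 VC-HIT; vc=[22,28,14]
#16 0x23→b8/s0 MISS; vc=[28,14,4]
#17 0x11→b4/s0 VC-HIT; vc=[28,14,8]

SEQ = [MISS, L1-HIT, L1-HIT, MISS, L1-HIT, MISS, L1-HIT, MISS, L1-HIT, MISS, VC-HIT, MISS, L1-HIT, L1-HIT, L1-HIT, VC-HIT, MISS, VC-HIT]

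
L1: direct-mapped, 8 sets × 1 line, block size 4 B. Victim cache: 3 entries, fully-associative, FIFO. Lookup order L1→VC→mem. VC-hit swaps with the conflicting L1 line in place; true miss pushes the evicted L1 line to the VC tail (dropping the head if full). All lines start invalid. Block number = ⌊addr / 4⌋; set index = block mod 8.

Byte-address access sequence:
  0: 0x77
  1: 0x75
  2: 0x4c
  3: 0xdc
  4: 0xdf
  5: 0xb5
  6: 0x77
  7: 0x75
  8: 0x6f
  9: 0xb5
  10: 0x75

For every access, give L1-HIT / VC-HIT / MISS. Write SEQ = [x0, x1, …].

SEQ = [MISS, L1-HIT, MISS, MISS, L1-HIT, MISS, VC-HIT, L1-HIT, MISS, VC-HIT, VC-HIT]

0: 0x77 (blk 29, set 5) → MISS  vc=[]
1: 0x75 (blk 29, set 5) → L1-HIT  vc=[]
2: 0x4c (blk 19, set 3) → MISS  vc=[]
3: 0xdc (blk 55, set 7) → MISS  vc=[]
4: 0xdf (blk 55, set 7) → L1-HIT  vc=[]
5: 0xb5 (blk 45, set 5) → MISS  vc=[29]
6: 0x77 (blk 29, set 5) → VC-HIT  vc=[45]
7: 0x75 (blk 29, set 5) → L1-HIT  vc=[45]
8: 0x6f (blk 27, set 3) → MISS  vc=[45, 19]
9: 0xb5 (blk 45, set 5) → VC-HIT  vc=[29, 19]
10: 0x75 (blk 29, set 5) → VC-HIT  vc=[45, 19]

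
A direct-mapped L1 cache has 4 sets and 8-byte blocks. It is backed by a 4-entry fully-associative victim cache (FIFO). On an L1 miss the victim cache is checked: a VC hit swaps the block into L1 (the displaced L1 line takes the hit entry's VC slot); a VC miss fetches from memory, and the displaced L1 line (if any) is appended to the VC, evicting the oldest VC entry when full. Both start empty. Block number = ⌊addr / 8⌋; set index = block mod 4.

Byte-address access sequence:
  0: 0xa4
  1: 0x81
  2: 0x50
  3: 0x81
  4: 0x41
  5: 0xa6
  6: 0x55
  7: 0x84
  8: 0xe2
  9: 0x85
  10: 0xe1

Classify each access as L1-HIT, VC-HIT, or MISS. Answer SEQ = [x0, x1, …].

#0 0xa4→b20/s0 MISS; vc=[]
#1 0x81→b16/s0 MISS; vc=[20]
#2 0x50→b10/s2 MISS; vc=[20]
#3 0x81→b16/s0 L1-HIT; vc=[20]
#4 0x41→b8/s0 MISS; vc=[20,16]
#5 0xa6→b20/s0 VC-HIT; vc=[8,16]
#6 0x55→b10/s2 L1-HIT; vc=[8,16]
#7 0x84→b16/s0 VC-HIT; vc=[8,20]
#8 0xe2→b28/s0 MISS; vc=[8,20,16]
#9 0x85→b16/s0 VC-HIT; vc=[8,20,28]
#10 0xe1→b28/s0 VC-HIT; vc=[8,20,16]

SEQ = [MISS, MISS, MISS, L1-HIT, MISS, VC-HIT, L1-HIT, VC-HIT, MISS, VC-HIT, VC-HIT]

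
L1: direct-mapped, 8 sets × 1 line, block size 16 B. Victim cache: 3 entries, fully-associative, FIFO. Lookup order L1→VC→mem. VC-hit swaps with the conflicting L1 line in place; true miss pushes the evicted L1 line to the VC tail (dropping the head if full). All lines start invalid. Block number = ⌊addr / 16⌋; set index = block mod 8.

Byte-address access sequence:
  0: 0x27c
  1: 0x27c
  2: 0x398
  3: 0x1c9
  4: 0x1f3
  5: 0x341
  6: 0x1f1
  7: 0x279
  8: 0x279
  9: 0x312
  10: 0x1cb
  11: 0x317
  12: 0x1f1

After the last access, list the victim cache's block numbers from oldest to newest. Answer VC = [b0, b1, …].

#0 0x27c→b39/s7 MISS; vc=[]
#1 0x27c→b39/s7 L1-HIT; vc=[]
#2 0x398→b57/s1 MISS; vc=[]
#3 0x1c9→b28/s4 MISS; vc=[]
#4 0x1f3→b31/s7 MISS; vc=[39]
#5 0x341→b52/s4 MISS; vc=[39,28]
#6 0x1f1→b31/s7 L1-HIT; vc=[39,28]
#7 0x279→b39/s7 VC-HIT; vc=[31,28]
#8 0x279→b39/s7 L1-HIT; vc=[31,28]
#9 0x312→b49/s1 MISS; vc=[31,28,57]
#10 0x1cb→b28/s4 VC-HIT; vc=[31,52,57]
#11 0x317→b49/s1 L1-HIT; vc=[31,52,57]
#12 0x1f1→b31/s7 VC-HIT; vc=[39,52,57]

VC = [39, 52, 57]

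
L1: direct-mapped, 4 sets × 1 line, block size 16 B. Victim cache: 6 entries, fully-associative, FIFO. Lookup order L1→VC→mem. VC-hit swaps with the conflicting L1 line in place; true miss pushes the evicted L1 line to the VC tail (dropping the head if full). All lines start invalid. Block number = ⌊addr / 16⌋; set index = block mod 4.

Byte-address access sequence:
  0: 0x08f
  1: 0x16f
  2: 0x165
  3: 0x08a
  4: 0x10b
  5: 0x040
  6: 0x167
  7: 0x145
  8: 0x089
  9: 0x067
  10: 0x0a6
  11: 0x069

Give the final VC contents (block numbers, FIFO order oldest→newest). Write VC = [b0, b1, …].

  [0] addr=0x8f blk=8 s=0: MISS | VC []
  [1] addr=0x16f blk=22 s=2: MISS | VC []
  [2] addr=0x165 blk=22 s=2: L1-HIT | VC []
  [3] addr=0x8a blk=8 s=0: L1-HIT | VC []
  [4] addr=0x10b blk=16 s=0: MISS | VC [8]
  [5] addr=0x40 blk=4 s=0: MISS | VC [8, 16]
  [6] addr=0x167 blk=22 s=2: L1-HIT | VC [8, 16]
  [7] addr=0x145 blk=20 s=0: MISS | VC [8, 16, 4]
  [8] addr=0x89 blk=8 s=0: VC-HIT | VC [20, 16, 4]
  [9] addr=0x67 blk=6 s=2: MISS | VC [20, 16, 4, 22]
  [10] addr=0xa6 blk=10 s=2: MISS | VC [20, 16, 4, 22, 6]
  [11] addr=0x69 blk=6 s=2: VC-HIT | VC [20, 16, 4, 22, 10]

VC = [20, 16, 4, 22, 10]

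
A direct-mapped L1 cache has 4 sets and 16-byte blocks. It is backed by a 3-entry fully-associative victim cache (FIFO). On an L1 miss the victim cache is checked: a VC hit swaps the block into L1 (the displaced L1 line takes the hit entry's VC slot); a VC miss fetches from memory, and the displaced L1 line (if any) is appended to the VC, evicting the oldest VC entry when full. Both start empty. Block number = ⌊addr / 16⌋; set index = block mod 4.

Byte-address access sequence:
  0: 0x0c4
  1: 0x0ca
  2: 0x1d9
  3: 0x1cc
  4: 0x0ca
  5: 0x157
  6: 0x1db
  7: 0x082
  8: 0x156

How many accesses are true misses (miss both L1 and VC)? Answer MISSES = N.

0: 0xc4 (blk 12, set 0) → MISS  vc=[]
1: 0xca (blk 12, set 0) → L1-HIT  vc=[]
2: 0x1d9 (blk 29, set 1) → MISS  vc=[]
3: 0x1cc (blk 28, set 0) → MISS  vc=[12]
4: 0xca (blk 12, set 0) → VC-HIT  vc=[28]
5: 0x157 (blk 21, set 1) → MISS  vc=[28, 29]
6: 0x1db (blk 29, set 1) → VC-HIT  vc=[28, 21]
7: 0x82 (blk 8, set 0) → MISS  vc=[28, 21, 12]
8: 0x156 (blk 21, set 1) → VC-HIT  vc=[28, 29, 12]

MISSES = 5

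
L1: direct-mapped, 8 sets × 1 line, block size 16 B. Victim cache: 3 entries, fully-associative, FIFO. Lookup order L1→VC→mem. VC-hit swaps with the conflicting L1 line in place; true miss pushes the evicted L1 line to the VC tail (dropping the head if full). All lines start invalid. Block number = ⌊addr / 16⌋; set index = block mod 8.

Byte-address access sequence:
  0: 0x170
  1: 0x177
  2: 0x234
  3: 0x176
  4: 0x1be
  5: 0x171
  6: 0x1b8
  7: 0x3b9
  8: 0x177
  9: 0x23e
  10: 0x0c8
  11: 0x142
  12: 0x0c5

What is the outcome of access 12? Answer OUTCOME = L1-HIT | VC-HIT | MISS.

#0 0x170→b23/s7 MISS; vc=[]
#1 0x177→b23/s7 L1-HIT; vc=[]
#2 0x234→b35/s3 MISS; vc=[]
#3 0x176→b23/s7 L1-HIT; vc=[]
#4 0x1be→b27/s3 MISS; vc=[35]
#5 0x171→b23/s7 L1-HIT; vc=[35]
#6 0x1b8→b27/s3 L1-HIT; vc=[35]
#7 0x3b9→b59/s3 MISS; vc=[35,27]
#8 0x177→b23/s7 L1-HIT; vc=[35,27]
#9 0x23e→b35/s3 VC-HIT; vc=[59,27]
#10 0xc8→b12/s4 MISS; vc=[59,27]
#11 0x142→b20/s4 MISS; vc=[59,27,12]
#12 0xc5→b12/s4 VC-HIT; vc=[59,27,20]

OUTCOME = VC-HIT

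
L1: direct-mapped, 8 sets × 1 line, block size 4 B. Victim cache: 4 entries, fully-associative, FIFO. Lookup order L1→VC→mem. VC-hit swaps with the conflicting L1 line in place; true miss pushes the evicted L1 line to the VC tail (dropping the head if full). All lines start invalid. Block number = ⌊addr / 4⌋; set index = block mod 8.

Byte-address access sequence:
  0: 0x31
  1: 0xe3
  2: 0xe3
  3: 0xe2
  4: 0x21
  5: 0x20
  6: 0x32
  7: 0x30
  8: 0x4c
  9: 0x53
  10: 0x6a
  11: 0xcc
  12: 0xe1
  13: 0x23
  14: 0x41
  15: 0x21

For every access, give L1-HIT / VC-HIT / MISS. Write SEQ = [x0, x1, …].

SEQ = [MISS, MISS, L1-HIT, L1-HIT, MISS, L1-HIT, L1-HIT, L1-HIT, MISS, MISS, MISS, MISS, VC-HIT, VC-HIT, MISS, VC-HIT]

#0 0x31→b12/s4 MISS; vc=[]
#1 0xe3→b56/s0 MISS; vc=[]
#2 0xe3→b56/s0 L1-HIT; vc=[]
#3 0xe2→b56/s0 L1-HIT; vc=[]
#4 0x21→b8/s0 MISS; vc=[56]
#5 0x20→b8/s0 L1-HIT; vc=[56]
#6 0x32→b12/s4 L1-HIT; vc=[56]
#7 0x30→b12/s4 L1-HIT; vc=[56]
#8 0x4c→b19/s3 MISS; vc=[56]
#9 0x53→b20/s4 MISS; vc=[56,12]
#10 0x6a→b26/s2 MISS; vc=[56,12]
#11 0xcc→b51/s3 MISS; vc=[56,12,19]
#12 0xe1→b56/s0 VC-HIT; vc=[8,12,19]
#13 0x23→b8/s0 VC-HIT; vc=[56,12,19]
#14 0x41→b16/s0 MISS; vc=[56,12,19,8]
#15 0x21→b8/s0 VC-HIT; vc=[56,12,19,16]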